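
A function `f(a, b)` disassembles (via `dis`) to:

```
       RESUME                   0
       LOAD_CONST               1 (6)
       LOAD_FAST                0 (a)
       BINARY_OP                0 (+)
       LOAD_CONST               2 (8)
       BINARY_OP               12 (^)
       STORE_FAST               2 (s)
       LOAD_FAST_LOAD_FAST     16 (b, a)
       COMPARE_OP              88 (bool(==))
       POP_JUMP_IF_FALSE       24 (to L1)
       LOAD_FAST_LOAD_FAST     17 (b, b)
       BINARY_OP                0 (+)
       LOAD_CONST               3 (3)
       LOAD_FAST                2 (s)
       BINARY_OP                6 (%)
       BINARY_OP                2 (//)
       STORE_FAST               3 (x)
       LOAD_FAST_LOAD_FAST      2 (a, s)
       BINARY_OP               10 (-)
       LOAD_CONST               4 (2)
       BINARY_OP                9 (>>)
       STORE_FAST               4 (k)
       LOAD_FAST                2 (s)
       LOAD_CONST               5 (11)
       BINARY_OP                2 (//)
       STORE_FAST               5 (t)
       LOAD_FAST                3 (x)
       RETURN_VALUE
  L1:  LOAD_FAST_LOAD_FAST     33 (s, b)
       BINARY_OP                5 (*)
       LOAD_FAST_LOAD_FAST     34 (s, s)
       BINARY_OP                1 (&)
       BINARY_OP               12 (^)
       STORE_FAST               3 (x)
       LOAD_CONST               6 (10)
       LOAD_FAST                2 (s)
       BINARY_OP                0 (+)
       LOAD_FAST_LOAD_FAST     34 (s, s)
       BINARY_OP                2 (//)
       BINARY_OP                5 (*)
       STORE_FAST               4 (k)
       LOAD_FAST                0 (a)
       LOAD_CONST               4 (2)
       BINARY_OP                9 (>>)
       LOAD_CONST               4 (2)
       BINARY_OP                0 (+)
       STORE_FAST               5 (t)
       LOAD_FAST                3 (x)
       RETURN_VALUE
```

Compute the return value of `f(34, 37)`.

LOAD_CONST → push 6. Stack: [6]
LOAD_FAST a → push 34. Stack: [6, 34]
BINARY_OP + → 6 + 34 = 40. Stack: [40]
LOAD_CONST → push 8. Stack: [40, 8]
BINARY_OP ^ → 40 ^ 8 = 32. Stack: [32]
STORE_FAST s → s=32. Stack: []
LOAD_FAST_LOAD_FAST b,a → push 37,34. Stack: [37, 34]
COMPARE_OP bool(==) → 37 vs 34 = False. Stack: [False]
POP_JUMP_IF_FALSE → pop False; jump. Stack: []
LOAD_FAST_LOAD_FAST s,b → push 32,37. Stack: [32, 37]
BINARY_OP * → 32 * 37 = 1184. Stack: [1184]
LOAD_FAST_LOAD_FAST s,s → push 32,32. Stack: [1184, 32, 32]
BINARY_OP & → 32 & 32 = 32. Stack: [1184, 32]
BINARY_OP ^ → 1184 ^ 32 = 1152. Stack: [1152]
STORE_FAST x → x=1152. Stack: []
LOAD_CONST → push 10. Stack: [10]
LOAD_FAST s → push 32. Stack: [10, 32]
BINARY_OP + → 10 + 32 = 42. Stack: [42]
LOAD_FAST_LOAD_FAST s,s → push 32,32. Stack: [42, 32, 32]
BINARY_OP // → 32 // 32 = 1. Stack: [42, 1]
BINARY_OP * → 42 * 1 = 42. Stack: [42]
STORE_FAST k → k=42. Stack: []
LOAD_FAST a → push 34. Stack: [34]
LOAD_CONST → push 2. Stack: [34, 2]
BINARY_OP >> → 34 >> 2 = 8. Stack: [8]
LOAD_CONST → push 2. Stack: [8, 2]
BINARY_OP + → 8 + 2 = 10. Stack: [10]
STORE_FAST t → t=10. Stack: []
LOAD_FAST x → push 1152. Stack: [1152]
RETURN_VALUE → return 1152.

1152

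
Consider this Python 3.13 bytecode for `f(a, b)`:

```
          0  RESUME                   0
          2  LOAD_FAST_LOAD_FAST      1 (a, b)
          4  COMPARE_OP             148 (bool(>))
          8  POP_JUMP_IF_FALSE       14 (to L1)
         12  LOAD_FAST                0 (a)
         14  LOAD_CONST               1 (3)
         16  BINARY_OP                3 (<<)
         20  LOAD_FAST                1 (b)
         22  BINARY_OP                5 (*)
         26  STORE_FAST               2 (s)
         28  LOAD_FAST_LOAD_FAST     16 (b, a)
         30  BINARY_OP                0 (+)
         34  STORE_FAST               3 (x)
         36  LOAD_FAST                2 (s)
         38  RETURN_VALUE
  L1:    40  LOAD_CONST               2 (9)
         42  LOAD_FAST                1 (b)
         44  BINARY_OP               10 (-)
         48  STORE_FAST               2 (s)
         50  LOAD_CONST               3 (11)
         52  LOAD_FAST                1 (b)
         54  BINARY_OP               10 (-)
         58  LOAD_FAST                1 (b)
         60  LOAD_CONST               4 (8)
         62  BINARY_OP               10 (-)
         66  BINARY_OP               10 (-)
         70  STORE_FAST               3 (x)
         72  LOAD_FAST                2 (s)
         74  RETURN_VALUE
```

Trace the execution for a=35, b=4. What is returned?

1120

LOAD_FAST_LOAD_FAST a,b → push 35,4. Stack: [35, 4]
COMPARE_OP bool(>) → 35 vs 4 = True. Stack: [True]
POP_JUMP_IF_FALSE → pop True; no jump. Stack: []
LOAD_FAST a → push 35. Stack: [35]
LOAD_CONST → push 3. Stack: [35, 3]
BINARY_OP << → 35 << 3 = 280. Stack: [280]
LOAD_FAST b → push 4. Stack: [280, 4]
BINARY_OP * → 280 * 4 = 1120. Stack: [1120]
STORE_FAST s → s=1120. Stack: []
LOAD_FAST_LOAD_FAST b,a → push 4,35. Stack: [4, 35]
BINARY_OP + → 4 + 35 = 39. Stack: [39]
STORE_FAST x → x=39. Stack: []
LOAD_FAST s → push 1120. Stack: [1120]
RETURN_VALUE → return 1120.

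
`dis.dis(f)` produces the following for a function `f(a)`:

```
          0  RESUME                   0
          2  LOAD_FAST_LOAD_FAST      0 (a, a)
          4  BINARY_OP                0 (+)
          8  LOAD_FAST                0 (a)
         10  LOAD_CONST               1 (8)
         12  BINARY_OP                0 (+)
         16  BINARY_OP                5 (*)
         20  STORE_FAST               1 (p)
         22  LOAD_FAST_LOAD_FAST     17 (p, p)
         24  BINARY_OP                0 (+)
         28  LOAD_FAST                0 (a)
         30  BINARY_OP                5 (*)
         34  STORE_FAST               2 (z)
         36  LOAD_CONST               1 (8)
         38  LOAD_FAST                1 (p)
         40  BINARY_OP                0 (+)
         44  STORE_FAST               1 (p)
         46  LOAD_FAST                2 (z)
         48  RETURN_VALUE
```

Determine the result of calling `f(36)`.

228096

LOAD_FAST_LOAD_FAST a,a → push 36,36. Stack: [36, 36]
BINARY_OP + → 36 + 36 = 72. Stack: [72]
LOAD_FAST a → push 36. Stack: [72, 36]
LOAD_CONST → push 8. Stack: [72, 36, 8]
BINARY_OP + → 36 + 8 = 44. Stack: [72, 44]
BINARY_OP * → 72 * 44 = 3168. Stack: [3168]
STORE_FAST p → p=3168. Stack: []
LOAD_FAST_LOAD_FAST p,p → push 3168,3168. Stack: [3168, 3168]
BINARY_OP + → 3168 + 3168 = 6336. Stack: [6336]
LOAD_FAST a → push 36. Stack: [6336, 36]
BINARY_OP * → 6336 * 36 = 228096. Stack: [228096]
STORE_FAST z → z=228096. Stack: []
LOAD_CONST → push 8. Stack: [8]
LOAD_FAST p → push 3168. Stack: [8, 3168]
BINARY_OP + → 8 + 3168 = 3176. Stack: [3176]
STORE_FAST p → p=3176. Stack: []
LOAD_FAST z → push 228096. Stack: [228096]
RETURN_VALUE → return 228096.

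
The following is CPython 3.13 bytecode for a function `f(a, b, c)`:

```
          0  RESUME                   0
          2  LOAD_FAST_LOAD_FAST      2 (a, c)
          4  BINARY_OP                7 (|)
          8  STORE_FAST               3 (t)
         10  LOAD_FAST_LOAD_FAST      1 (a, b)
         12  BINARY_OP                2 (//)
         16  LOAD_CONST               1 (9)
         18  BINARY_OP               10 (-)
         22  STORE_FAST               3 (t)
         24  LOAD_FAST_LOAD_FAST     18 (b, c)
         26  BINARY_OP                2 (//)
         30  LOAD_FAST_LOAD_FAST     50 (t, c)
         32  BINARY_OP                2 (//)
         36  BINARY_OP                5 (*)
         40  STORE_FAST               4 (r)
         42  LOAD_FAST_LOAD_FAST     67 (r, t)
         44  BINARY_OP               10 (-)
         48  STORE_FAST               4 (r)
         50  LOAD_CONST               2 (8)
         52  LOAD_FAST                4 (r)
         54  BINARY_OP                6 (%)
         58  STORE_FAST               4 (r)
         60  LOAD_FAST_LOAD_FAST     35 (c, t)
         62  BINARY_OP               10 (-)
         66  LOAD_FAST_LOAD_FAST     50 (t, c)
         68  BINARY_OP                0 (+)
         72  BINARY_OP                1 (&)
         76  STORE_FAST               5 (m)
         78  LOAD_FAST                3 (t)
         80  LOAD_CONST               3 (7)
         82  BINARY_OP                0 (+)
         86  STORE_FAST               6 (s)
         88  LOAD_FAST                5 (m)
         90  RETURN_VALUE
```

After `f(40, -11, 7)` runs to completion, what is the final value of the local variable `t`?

LOAD_FAST_LOAD_FAST a,c → push 40,7. Stack: [40, 7]
BINARY_OP | → 40 | 7 = 47. Stack: [47]
STORE_FAST t → t=47. Stack: []
LOAD_FAST_LOAD_FAST a,b → push 40,-11. Stack: [40, -11]
BINARY_OP // → 40 // -11 = -4. Stack: [-4]
LOAD_CONST → push 9. Stack: [-4, 9]
BINARY_OP - → -4 - 9 = -13. Stack: [-13]
STORE_FAST t → t=-13. Stack: []
LOAD_FAST_LOAD_FAST b,c → push -11,7. Stack: [-11, 7]
BINARY_OP // → -11 // 7 = -2. Stack: [-2]
LOAD_FAST_LOAD_FAST t,c → push -13,7. Stack: [-2, -13, 7]
BINARY_OP // → -13 // 7 = -2. Stack: [-2, -2]
BINARY_OP * → -2 * -2 = 4. Stack: [4]
STORE_FAST r → r=4. Stack: []
LOAD_FAST_LOAD_FAST r,t → push 4,-13. Stack: [4, -13]
BINARY_OP - → 4 - -13 = 17. Stack: [17]
STORE_FAST r → r=17. Stack: []
LOAD_CONST → push 8. Stack: [8]
LOAD_FAST r → push 17. Stack: [8, 17]
BINARY_OP % → 8 % 17 = 8. Stack: [8]
STORE_FAST r → r=8. Stack: []
LOAD_FAST_LOAD_FAST c,t → push 7,-13. Stack: [7, -13]
BINARY_OP - → 7 - -13 = 20. Stack: [20]
LOAD_FAST_LOAD_FAST t,c → push -13,7. Stack: [20, -13, 7]
BINARY_OP + → -13 + 7 = -6. Stack: [20, -6]
BINARY_OP & → 20 & -6 = 16. Stack: [16]
STORE_FAST m → m=16. Stack: []
LOAD_FAST t → push -13. Stack: [-13]
LOAD_CONST → push 7. Stack: [-13, 7]
BINARY_OP + → -13 + 7 = -6. Stack: [-6]
STORE_FAST s → s=-6. Stack: []
LOAD_FAST m → push 16. Stack: [16]
RETURN_VALUE → return 16.

-13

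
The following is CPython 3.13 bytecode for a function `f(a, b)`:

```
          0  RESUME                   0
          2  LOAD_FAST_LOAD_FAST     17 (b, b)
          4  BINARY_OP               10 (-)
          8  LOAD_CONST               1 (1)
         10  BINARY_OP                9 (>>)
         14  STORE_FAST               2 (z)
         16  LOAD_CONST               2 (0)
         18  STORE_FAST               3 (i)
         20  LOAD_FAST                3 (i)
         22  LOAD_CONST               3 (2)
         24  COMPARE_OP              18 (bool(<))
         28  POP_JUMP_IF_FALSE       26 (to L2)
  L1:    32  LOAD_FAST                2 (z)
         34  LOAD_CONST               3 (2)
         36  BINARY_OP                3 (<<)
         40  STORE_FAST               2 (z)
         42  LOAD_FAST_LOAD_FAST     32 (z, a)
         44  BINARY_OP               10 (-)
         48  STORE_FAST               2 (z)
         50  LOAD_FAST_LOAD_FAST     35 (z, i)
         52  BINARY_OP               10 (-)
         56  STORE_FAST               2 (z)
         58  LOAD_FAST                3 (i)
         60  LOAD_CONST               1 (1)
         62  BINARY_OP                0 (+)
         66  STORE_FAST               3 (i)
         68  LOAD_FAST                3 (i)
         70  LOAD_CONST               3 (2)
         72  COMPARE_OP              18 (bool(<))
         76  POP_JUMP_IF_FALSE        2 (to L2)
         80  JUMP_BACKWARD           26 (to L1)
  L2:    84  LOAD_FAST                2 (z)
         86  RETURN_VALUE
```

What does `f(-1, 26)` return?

LOAD_FAST_LOAD_FAST b,b → push 26,26. Stack: [26, 26]
BINARY_OP - → 26 - 26 = 0. Stack: [0]
LOAD_CONST → push 1. Stack: [0, 1]
BINARY_OP >> → 0 >> 1 = 0. Stack: [0]
STORE_FAST z → z=0. Stack: []
LOAD_CONST → push 0. Stack: [0]
STORE_FAST i → i=0. Stack: []
LOAD_FAST i → push 0. Stack: [0]
LOAD_CONST → push 2. Stack: [0, 2]
COMPARE_OP bool(<) → 0 vs 2 = True. Stack: [True]
POP_JUMP_IF_FALSE → pop True; no jump. Stack: []
LOAD_FAST z → push 0. Stack: [0]
LOAD_CONST → push 2. Stack: [0, 2]
BINARY_OP << → 0 << 2 = 0. Stack: [0]
STORE_FAST z → z=0. Stack: []
LOAD_FAST_LOAD_FAST z,a → push 0,-1. Stack: [0, -1]
BINARY_OP - → 0 - -1 = 1. Stack: [1]
STORE_FAST z → z=1. Stack: []
LOAD_FAST_LOAD_FAST z,i → push 1,0. Stack: [1, 0]
BINARY_OP - → 1 - 0 = 1. Stack: [1]
STORE_FAST z → z=1. Stack: []
LOAD_FAST i → push 0. Stack: [0]
LOAD_CONST → push 1. Stack: [0, 1]
BINARY_OP + → 0 + 1 = 1. Stack: [1]
STORE_FAST i → i=1. Stack: []
LOAD_FAST i → push 1. Stack: [1]
LOAD_CONST → push 2. Stack: [1, 2]
COMPARE_OP bool(<) → 1 vs 2 = True. Stack: [True]
POP_JUMP_IF_FALSE → pop True; no jump. Stack: []
LOAD_FAST z → push 1. Stack: [1]
LOAD_CONST → push 2. Stack: [1, 2]
BINARY_OP << → 1 << 2 = 4. Stack: [4]
STORE_FAST z → z=4. Stack: []
LOAD_FAST_LOAD_FAST z,a → push 4,-1. Stack: [4, -1]
BINARY_OP - → 4 - -1 = 5. Stack: [5]
STORE_FAST z → z=5. Stack: []
LOAD_FAST_LOAD_FAST z,i → push 5,1. Stack: [5, 1]
BINARY_OP - → 5 - 1 = 4. Stack: [4]
STORE_FAST z → z=4. Stack: []
LOAD_FAST i → push 1. Stack: [1]
LOAD_CONST → push 1. Stack: [1, 1]
BINARY_OP + → 1 + 1 = 2. Stack: [2]
STORE_FAST i → i=2. Stack: []
LOAD_FAST i → push 2. Stack: [2]
LOAD_CONST → push 2. Stack: [2, 2]
COMPARE_OP bool(<) → 2 vs 2 = False. Stack: [False]
POP_JUMP_IF_FALSE → pop False; jump. Stack: []
LOAD_FAST z → push 4. Stack: [4]
RETURN_VALUE → return 4.

4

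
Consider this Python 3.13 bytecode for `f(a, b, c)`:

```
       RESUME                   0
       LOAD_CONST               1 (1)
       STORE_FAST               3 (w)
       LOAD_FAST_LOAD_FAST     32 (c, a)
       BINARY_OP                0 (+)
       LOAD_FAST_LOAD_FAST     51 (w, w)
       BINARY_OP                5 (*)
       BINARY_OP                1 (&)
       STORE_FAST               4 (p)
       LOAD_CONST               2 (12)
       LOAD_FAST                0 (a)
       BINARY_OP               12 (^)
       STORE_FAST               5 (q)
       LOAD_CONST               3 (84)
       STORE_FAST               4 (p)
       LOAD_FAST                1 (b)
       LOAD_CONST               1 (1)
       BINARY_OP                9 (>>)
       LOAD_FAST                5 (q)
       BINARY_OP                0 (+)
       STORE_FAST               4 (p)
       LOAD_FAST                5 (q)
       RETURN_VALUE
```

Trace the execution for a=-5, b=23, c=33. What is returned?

-9

LOAD_CONST → push 1. Stack: [1]
STORE_FAST w → w=1. Stack: []
LOAD_FAST_LOAD_FAST c,a → push 33,-5. Stack: [33, -5]
BINARY_OP + → 33 + -5 = 28. Stack: [28]
LOAD_FAST_LOAD_FAST w,w → push 1,1. Stack: [28, 1, 1]
BINARY_OP * → 1 * 1 = 1. Stack: [28, 1]
BINARY_OP & → 28 & 1 = 0. Stack: [0]
STORE_FAST p → p=0. Stack: []
LOAD_CONST → push 12. Stack: [12]
LOAD_FAST a → push -5. Stack: [12, -5]
BINARY_OP ^ → 12 ^ -5 = -9. Stack: [-9]
STORE_FAST q → q=-9. Stack: []
LOAD_CONST → push 84. Stack: [84]
STORE_FAST p → p=84. Stack: []
LOAD_FAST b → push 23. Stack: [23]
LOAD_CONST → push 1. Stack: [23, 1]
BINARY_OP >> → 23 >> 1 = 11. Stack: [11]
LOAD_FAST q → push -9. Stack: [11, -9]
BINARY_OP + → 11 + -9 = 2. Stack: [2]
STORE_FAST p → p=2. Stack: []
LOAD_FAST q → push -9. Stack: [-9]
RETURN_VALUE → return -9.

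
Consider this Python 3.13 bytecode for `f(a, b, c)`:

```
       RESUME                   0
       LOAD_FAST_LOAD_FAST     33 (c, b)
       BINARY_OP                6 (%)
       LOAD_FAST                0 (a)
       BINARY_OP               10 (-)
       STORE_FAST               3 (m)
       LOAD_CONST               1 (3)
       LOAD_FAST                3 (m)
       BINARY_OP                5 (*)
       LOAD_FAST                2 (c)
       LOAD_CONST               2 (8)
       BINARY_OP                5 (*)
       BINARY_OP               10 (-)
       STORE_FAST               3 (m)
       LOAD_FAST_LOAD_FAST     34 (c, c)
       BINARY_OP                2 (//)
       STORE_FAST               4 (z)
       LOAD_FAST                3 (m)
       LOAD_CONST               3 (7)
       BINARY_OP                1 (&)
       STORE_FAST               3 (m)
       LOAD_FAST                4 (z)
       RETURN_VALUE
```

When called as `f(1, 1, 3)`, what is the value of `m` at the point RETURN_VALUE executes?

LOAD_FAST_LOAD_FAST c,b → push 3,1. Stack: [3, 1]
BINARY_OP % → 3 % 1 = 0. Stack: [0]
LOAD_FAST a → push 1. Stack: [0, 1]
BINARY_OP - → 0 - 1 = -1. Stack: [-1]
STORE_FAST m → m=-1. Stack: []
LOAD_CONST → push 3. Stack: [3]
LOAD_FAST m → push -1. Stack: [3, -1]
BINARY_OP * → 3 * -1 = -3. Stack: [-3]
LOAD_FAST c → push 3. Stack: [-3, 3]
LOAD_CONST → push 8. Stack: [-3, 3, 8]
BINARY_OP * → 3 * 8 = 24. Stack: [-3, 24]
BINARY_OP - → -3 - 24 = -27. Stack: [-27]
STORE_FAST m → m=-27. Stack: []
LOAD_FAST_LOAD_FAST c,c → push 3,3. Stack: [3, 3]
BINARY_OP // → 3 // 3 = 1. Stack: [1]
STORE_FAST z → z=1. Stack: []
LOAD_FAST m → push -27. Stack: [-27]
LOAD_CONST → push 7. Stack: [-27, 7]
BINARY_OP & → -27 & 7 = 5. Stack: [5]
STORE_FAST m → m=5. Stack: []
LOAD_FAST z → push 1. Stack: [1]
RETURN_VALUE → return 1.

5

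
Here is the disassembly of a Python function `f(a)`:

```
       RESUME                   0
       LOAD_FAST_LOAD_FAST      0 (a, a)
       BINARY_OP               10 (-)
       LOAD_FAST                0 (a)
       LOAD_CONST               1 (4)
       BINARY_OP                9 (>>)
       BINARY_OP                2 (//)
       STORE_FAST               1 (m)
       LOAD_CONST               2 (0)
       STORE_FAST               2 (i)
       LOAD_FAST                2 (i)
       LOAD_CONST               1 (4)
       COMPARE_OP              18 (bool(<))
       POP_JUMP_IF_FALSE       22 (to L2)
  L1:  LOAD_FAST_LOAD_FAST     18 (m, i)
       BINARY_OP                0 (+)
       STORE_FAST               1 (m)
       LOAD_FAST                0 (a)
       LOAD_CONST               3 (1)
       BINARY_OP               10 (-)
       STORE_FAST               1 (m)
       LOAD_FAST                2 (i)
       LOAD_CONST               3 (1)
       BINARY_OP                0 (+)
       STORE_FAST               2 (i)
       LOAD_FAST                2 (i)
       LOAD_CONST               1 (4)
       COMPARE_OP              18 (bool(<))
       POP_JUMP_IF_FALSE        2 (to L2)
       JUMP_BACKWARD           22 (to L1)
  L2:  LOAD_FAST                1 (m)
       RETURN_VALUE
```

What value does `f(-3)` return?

LOAD_FAST_LOAD_FAST a,a → push -3,-3
BINARY_OP - → -3 - -3 = 0
LOAD_FAST a → push -3
LOAD_CONST → push 4
BINARY_OP >> → -3 >> 4 = -1
BINARY_OP // → 0 // -1 = 0
STORE_FAST m → m=0
LOAD_CONST → push 0
STORE_FAST i → i=0
LOAD_FAST i → push 0
LOAD_CONST → push 4
COMPARE_OP bool(<) → 0 vs 4 = True
POP_JUMP_IF_FALSE → pop True; no jump
LOAD_FAST_LOAD_FAST m,i → push 0,0
BINARY_OP + → 0 + 0 = 0
STORE_FAST m → m=0
LOAD_FAST a → push -3
LOAD_CONST → push 1
BINARY_OP - → -3 - 1 = -4
STORE_FAST m → m=-4
LOAD_FAST i → push 0
LOAD_CONST → push 1
BINARY_OP + → 0 + 1 = 1
STORE_FAST i → i=1
LOAD_FAST i → push 1
LOAD_CONST → push 4
COMPARE_OP bool(<) → 1 vs 4 = True
POP_JUMP_IF_FALSE → pop True; no jump
LOAD_FAST_LOAD_FAST m,i → push -4,1
BINARY_OP + → -4 + 1 = -3
STORE_FAST m → m=-3
LOAD_FAST a → push -3
LOAD_CONST → push 1
BINARY_OP - → -3 - 1 = -4
STORE_FAST m → m=-4
LOAD_FAST i → push 1
LOAD_CONST → push 1
BINARY_OP + → 1 + 1 = 2
STORE_FAST i → i=2
LOAD_FAST i → push 2
LOAD_CONST → push 4
COMPARE_OP bool(<) → 2 vs 4 = True
POP_JUMP_IF_FALSE → pop True; no jump
LOAD_FAST_LOAD_FAST m,i → push -4,2
BINARY_OP + → -4 + 2 = -2
STORE_FAST m → m=-2
LOAD_FAST a → push -3
LOAD_CONST → push 1
BINARY_OP - → -3 - 1 = -4
STORE_FAST m → m=-4
LOAD_FAST i → push 2
LOAD_CONST → push 1
BINARY_OP + → 2 + 1 = 3
STORE_FAST i → i=3
LOAD_FAST i → push 3
LOAD_CONST → push 4
COMPARE_OP bool(<) → 3 vs 4 = True
POP_JUMP_IF_FALSE → pop True; no jump
LOAD_FAST_LOAD_FAST m,i → push -4,3
BINARY_OP + → -4 + 3 = -1
STORE_FAST m → m=-1
LOAD_FAST a → push -3
LOAD_CONST → push 1
BINARY_OP - → -3 - 1 = -4
STORE_FAST m → m=-4
LOAD_FAST i → push 3
LOAD_CONST → push 1
BINARY_OP + → 3 + 1 = 4
STORE_FAST i → i=4
LOAD_FAST i → push 4
LOAD_CONST → push 4
COMPARE_OP bool(<) → 4 vs 4 = False
POP_JUMP_IF_FALSE → pop False; jump
LOAD_FAST m → push -4
RETURN_VALUE → return -4.

-4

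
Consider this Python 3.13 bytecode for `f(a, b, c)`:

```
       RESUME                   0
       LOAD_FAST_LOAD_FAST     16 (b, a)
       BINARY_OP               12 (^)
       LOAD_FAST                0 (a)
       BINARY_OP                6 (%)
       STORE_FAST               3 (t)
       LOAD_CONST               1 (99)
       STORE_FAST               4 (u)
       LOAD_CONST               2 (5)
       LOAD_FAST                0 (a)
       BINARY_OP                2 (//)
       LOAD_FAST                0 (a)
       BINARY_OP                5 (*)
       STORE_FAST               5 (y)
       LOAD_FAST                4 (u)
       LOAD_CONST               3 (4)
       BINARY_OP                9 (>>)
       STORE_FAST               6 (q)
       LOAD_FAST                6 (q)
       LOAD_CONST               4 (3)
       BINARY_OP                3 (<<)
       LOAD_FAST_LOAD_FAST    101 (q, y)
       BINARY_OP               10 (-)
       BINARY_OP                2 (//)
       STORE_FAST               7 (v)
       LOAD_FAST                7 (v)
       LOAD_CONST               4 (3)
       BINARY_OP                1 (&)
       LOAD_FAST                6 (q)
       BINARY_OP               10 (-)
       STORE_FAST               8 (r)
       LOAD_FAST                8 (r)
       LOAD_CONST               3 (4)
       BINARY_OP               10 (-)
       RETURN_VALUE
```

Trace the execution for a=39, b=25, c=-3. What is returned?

-10

LOAD_FAST_LOAD_FAST b,a → push 25,39. Stack: [25, 39]
BINARY_OP ^ → 25 ^ 39 = 62. Stack: [62]
LOAD_FAST a → push 39. Stack: [62, 39]
BINARY_OP % → 62 % 39 = 23. Stack: [23]
STORE_FAST t → t=23. Stack: []
LOAD_CONST → push 99. Stack: [99]
STORE_FAST u → u=99. Stack: []
LOAD_CONST → push 5. Stack: [5]
LOAD_FAST a → push 39. Stack: [5, 39]
BINARY_OP // → 5 // 39 = 0. Stack: [0]
LOAD_FAST a → push 39. Stack: [0, 39]
BINARY_OP * → 0 * 39 = 0. Stack: [0]
STORE_FAST y → y=0. Stack: []
LOAD_FAST u → push 99. Stack: [99]
LOAD_CONST → push 4. Stack: [99, 4]
BINARY_OP >> → 99 >> 4 = 6. Stack: [6]
STORE_FAST q → q=6. Stack: []
LOAD_FAST q → push 6. Stack: [6]
LOAD_CONST → push 3. Stack: [6, 3]
BINARY_OP << → 6 << 3 = 48. Stack: [48]
LOAD_FAST_LOAD_FAST q,y → push 6,0. Stack: [48, 6, 0]
BINARY_OP - → 6 - 0 = 6. Stack: [48, 6]
BINARY_OP // → 48 // 6 = 8. Stack: [8]
STORE_FAST v → v=8. Stack: []
LOAD_FAST v → push 8. Stack: [8]
LOAD_CONST → push 3. Stack: [8, 3]
BINARY_OP & → 8 & 3 = 0. Stack: [0]
LOAD_FAST q → push 6. Stack: [0, 6]
BINARY_OP - → 0 - 6 = -6. Stack: [-6]
STORE_FAST r → r=-6. Stack: []
LOAD_FAST r → push -6. Stack: [-6]
LOAD_CONST → push 4. Stack: [-6, 4]
BINARY_OP - → -6 - 4 = -10. Stack: [-10]
RETURN_VALUE → return -10.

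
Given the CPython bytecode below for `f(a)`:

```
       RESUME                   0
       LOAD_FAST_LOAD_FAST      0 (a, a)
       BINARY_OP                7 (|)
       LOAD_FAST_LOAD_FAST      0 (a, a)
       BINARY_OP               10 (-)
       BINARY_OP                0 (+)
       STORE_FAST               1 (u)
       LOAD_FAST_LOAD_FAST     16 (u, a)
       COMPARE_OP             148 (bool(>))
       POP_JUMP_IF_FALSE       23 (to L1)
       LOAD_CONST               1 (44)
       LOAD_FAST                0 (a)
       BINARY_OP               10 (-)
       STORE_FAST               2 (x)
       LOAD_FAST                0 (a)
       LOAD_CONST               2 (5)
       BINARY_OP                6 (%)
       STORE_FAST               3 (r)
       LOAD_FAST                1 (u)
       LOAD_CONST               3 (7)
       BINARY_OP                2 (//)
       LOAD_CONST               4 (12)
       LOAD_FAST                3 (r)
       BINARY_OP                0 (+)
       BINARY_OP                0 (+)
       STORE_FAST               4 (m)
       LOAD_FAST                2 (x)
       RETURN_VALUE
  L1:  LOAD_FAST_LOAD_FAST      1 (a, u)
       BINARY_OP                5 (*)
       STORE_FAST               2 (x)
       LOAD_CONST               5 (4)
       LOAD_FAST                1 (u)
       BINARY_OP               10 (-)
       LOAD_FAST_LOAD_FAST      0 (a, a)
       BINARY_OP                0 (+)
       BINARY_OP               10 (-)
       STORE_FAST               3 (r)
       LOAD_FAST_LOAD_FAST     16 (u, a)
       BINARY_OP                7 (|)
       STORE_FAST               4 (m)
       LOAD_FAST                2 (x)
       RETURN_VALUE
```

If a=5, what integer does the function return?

LOAD_FAST_LOAD_FAST a,a → push 5,5. Stack: [5, 5]
BINARY_OP | → 5 | 5 = 5. Stack: [5]
LOAD_FAST_LOAD_FAST a,a → push 5,5. Stack: [5, 5, 5]
BINARY_OP - → 5 - 5 = 0. Stack: [5, 0]
BINARY_OP + → 5 + 0 = 5. Stack: [5]
STORE_FAST u → u=5. Stack: []
LOAD_FAST_LOAD_FAST u,a → push 5,5. Stack: [5, 5]
COMPARE_OP bool(>) → 5 vs 5 = False. Stack: [False]
POP_JUMP_IF_FALSE → pop False; jump. Stack: []
LOAD_FAST_LOAD_FAST a,u → push 5,5. Stack: [5, 5]
BINARY_OP * → 5 * 5 = 25. Stack: [25]
STORE_FAST x → x=25. Stack: []
LOAD_CONST → push 4. Stack: [4]
LOAD_FAST u → push 5. Stack: [4, 5]
BINARY_OP - → 4 - 5 = -1. Stack: [-1]
LOAD_FAST_LOAD_FAST a,a → push 5,5. Stack: [-1, 5, 5]
BINARY_OP + → 5 + 5 = 10. Stack: [-1, 10]
BINARY_OP - → -1 - 10 = -11. Stack: [-11]
STORE_FAST r → r=-11. Stack: []
LOAD_FAST_LOAD_FAST u,a → push 5,5. Stack: [5, 5]
BINARY_OP | → 5 | 5 = 5. Stack: [5]
STORE_FAST m → m=5. Stack: []
LOAD_FAST x → push 25. Stack: [25]
RETURN_VALUE → return 25.

25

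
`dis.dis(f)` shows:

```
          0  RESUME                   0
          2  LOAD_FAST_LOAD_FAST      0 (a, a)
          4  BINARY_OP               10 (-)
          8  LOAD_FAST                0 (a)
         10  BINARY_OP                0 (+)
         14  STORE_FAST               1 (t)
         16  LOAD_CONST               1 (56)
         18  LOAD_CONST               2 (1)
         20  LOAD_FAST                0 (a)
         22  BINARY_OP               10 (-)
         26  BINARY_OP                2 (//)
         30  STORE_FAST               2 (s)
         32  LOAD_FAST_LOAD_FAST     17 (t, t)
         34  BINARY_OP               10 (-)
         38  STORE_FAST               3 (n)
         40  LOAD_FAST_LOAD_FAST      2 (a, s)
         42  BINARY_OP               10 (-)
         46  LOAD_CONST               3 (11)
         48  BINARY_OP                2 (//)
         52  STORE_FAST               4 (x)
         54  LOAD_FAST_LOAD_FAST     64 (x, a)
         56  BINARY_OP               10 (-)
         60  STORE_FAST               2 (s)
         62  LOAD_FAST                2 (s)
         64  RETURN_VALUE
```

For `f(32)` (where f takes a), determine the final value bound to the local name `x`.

LOAD_FAST_LOAD_FAST a,a → push 32,32. Stack: [32, 32]
BINARY_OP - → 32 - 32 = 0. Stack: [0]
LOAD_FAST a → push 32. Stack: [0, 32]
BINARY_OP + → 0 + 32 = 32. Stack: [32]
STORE_FAST t → t=32. Stack: []
LOAD_CONST → push 56. Stack: [56]
LOAD_CONST → push 1. Stack: [56, 1]
LOAD_FAST a → push 32. Stack: [56, 1, 32]
BINARY_OP - → 1 - 32 = -31. Stack: [56, -31]
BINARY_OP // → 56 // -31 = -2. Stack: [-2]
STORE_FAST s → s=-2. Stack: []
LOAD_FAST_LOAD_FAST t,t → push 32,32. Stack: [32, 32]
BINARY_OP - → 32 - 32 = 0. Stack: [0]
STORE_FAST n → n=0. Stack: []
LOAD_FAST_LOAD_FAST a,s → push 32,-2. Stack: [32, -2]
BINARY_OP - → 32 - -2 = 34. Stack: [34]
LOAD_CONST → push 11. Stack: [34, 11]
BINARY_OP // → 34 // 11 = 3. Stack: [3]
STORE_FAST x → x=3. Stack: []
LOAD_FAST_LOAD_FAST x,a → push 3,32. Stack: [3, 32]
BINARY_OP - → 3 - 32 = -29. Stack: [-29]
STORE_FAST s → s=-29. Stack: []
LOAD_FAST s → push -29. Stack: [-29]
RETURN_VALUE → return -29.

3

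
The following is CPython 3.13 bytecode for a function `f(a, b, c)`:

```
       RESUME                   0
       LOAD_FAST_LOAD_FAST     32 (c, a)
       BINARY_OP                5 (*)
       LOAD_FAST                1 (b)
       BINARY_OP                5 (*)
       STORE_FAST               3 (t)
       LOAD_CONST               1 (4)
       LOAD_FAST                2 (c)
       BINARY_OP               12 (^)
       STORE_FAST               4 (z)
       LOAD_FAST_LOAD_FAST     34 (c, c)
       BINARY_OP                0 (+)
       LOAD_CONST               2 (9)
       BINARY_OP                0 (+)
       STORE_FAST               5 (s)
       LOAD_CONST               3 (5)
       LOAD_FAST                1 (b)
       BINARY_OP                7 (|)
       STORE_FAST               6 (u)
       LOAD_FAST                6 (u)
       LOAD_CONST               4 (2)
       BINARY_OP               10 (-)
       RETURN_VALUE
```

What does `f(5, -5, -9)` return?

LOAD_FAST_LOAD_FAST c,a → push -9,5. Stack: [-9, 5]
BINARY_OP * → -9 * 5 = -45. Stack: [-45]
LOAD_FAST b → push -5. Stack: [-45, -5]
BINARY_OP * → -45 * -5 = 225. Stack: [225]
STORE_FAST t → t=225. Stack: []
LOAD_CONST → push 4. Stack: [4]
LOAD_FAST c → push -9. Stack: [4, -9]
BINARY_OP ^ → 4 ^ -9 = -13. Stack: [-13]
STORE_FAST z → z=-13. Stack: []
LOAD_FAST_LOAD_FAST c,c → push -9,-9. Stack: [-9, -9]
BINARY_OP + → -9 + -9 = -18. Stack: [-18]
LOAD_CONST → push 9. Stack: [-18, 9]
BINARY_OP + → -18 + 9 = -9. Stack: [-9]
STORE_FAST s → s=-9. Stack: []
LOAD_CONST → push 5. Stack: [5]
LOAD_FAST b → push -5. Stack: [5, -5]
BINARY_OP | → 5 | -5 = -1. Stack: [-1]
STORE_FAST u → u=-1. Stack: []
LOAD_FAST u → push -1. Stack: [-1]
LOAD_CONST → push 2. Stack: [-1, 2]
BINARY_OP - → -1 - 2 = -3. Stack: [-3]
RETURN_VALUE → return -3.

-3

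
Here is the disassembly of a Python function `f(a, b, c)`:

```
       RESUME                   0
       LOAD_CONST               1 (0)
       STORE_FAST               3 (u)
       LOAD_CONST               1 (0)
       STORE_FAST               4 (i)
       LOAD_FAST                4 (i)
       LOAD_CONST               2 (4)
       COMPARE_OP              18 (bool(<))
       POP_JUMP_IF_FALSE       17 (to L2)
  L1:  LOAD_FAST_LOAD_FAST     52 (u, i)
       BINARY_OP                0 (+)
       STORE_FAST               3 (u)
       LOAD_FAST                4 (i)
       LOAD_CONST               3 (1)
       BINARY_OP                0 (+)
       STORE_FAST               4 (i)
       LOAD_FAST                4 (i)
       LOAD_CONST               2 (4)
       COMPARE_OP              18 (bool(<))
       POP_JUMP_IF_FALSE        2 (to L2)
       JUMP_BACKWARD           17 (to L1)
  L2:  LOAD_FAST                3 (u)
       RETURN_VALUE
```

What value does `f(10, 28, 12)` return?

6

LOAD_CONST → push 0. Stack: [0]
STORE_FAST u → u=0. Stack: []
LOAD_CONST → push 0. Stack: [0]
STORE_FAST i → i=0. Stack: []
LOAD_FAST i → push 0. Stack: [0]
LOAD_CONST → push 4. Stack: [0, 4]
COMPARE_OP bool(<) → 0 vs 4 = True. Stack: [True]
POP_JUMP_IF_FALSE → pop True; no jump. Stack: []
LOAD_FAST_LOAD_FAST u,i → push 0,0. Stack: [0, 0]
BINARY_OP + → 0 + 0 = 0. Stack: [0]
STORE_FAST u → u=0. Stack: []
LOAD_FAST i → push 0. Stack: [0]
LOAD_CONST → push 1. Stack: [0, 1]
BINARY_OP + → 0 + 1 = 1. Stack: [1]
STORE_FAST i → i=1. Stack: []
LOAD_FAST i → push 1. Stack: [1]
LOAD_CONST → push 4. Stack: [1, 4]
COMPARE_OP bool(<) → 1 vs 4 = True. Stack: [True]
POP_JUMP_IF_FALSE → pop True; no jump. Stack: []
LOAD_FAST_LOAD_FAST u,i → push 0,1. Stack: [0, 1]
BINARY_OP + → 0 + 1 = 1. Stack: [1]
STORE_FAST u → u=1. Stack: []
LOAD_FAST i → push 1. Stack: [1]
LOAD_CONST → push 1. Stack: [1, 1]
BINARY_OP + → 1 + 1 = 2. Stack: [2]
STORE_FAST i → i=2. Stack: []
LOAD_FAST i → push 2. Stack: [2]
LOAD_CONST → push 4. Stack: [2, 4]
COMPARE_OP bool(<) → 2 vs 4 = True. Stack: [True]
POP_JUMP_IF_FALSE → pop True; no jump. Stack: []
LOAD_FAST_LOAD_FAST u,i → push 1,2. Stack: [1, 2]
BINARY_OP + → 1 + 2 = 3. Stack: [3]
STORE_FAST u → u=3. Stack: []
LOAD_FAST i → push 2. Stack: [2]
LOAD_CONST → push 1. Stack: [2, 1]
BINARY_OP + → 2 + 1 = 3. Stack: [3]
STORE_FAST i → i=3. Stack: []
LOAD_FAST i → push 3. Stack: [3]
LOAD_CONST → push 4. Stack: [3, 4]
COMPARE_OP bool(<) → 3 vs 4 = True. Stack: [True]
POP_JUMP_IF_FALSE → pop True; no jump. Stack: []
LOAD_FAST_LOAD_FAST u,i → push 3,3. Stack: [3, 3]
BINARY_OP + → 3 + 3 = 6. Stack: [6]
STORE_FAST u → u=6. Stack: []
LOAD_FAST i → push 3. Stack: [3]
LOAD_CONST → push 1. Stack: [3, 1]
BINARY_OP + → 3 + 1 = 4. Stack: [4]
STORE_FAST i → i=4. Stack: []
LOAD_FAST i → push 4. Stack: [4]
LOAD_CONST → push 4. Stack: [4, 4]
COMPARE_OP bool(<) → 4 vs 4 = False. Stack: [False]
POP_JUMP_IF_FALSE → pop False; jump. Stack: []
LOAD_FAST u → push 6. Stack: [6]
RETURN_VALUE → return 6.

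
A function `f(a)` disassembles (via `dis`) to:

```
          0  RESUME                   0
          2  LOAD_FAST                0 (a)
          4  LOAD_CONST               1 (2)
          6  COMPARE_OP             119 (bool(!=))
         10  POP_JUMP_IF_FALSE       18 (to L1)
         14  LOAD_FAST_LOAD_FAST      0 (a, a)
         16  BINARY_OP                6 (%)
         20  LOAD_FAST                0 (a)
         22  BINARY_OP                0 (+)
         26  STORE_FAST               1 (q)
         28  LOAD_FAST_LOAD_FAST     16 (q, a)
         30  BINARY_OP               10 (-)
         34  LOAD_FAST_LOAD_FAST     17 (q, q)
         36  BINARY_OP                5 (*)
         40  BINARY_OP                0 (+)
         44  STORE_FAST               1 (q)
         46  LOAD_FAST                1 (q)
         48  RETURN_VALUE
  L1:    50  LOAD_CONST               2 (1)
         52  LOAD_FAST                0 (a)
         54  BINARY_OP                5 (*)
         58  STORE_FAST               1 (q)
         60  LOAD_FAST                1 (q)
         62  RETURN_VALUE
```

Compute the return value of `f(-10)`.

LOAD_FAST a → push -10. Stack: [-10]
LOAD_CONST → push 2. Stack: [-10, 2]
COMPARE_OP bool(!=) → -10 vs 2 = True. Stack: [True]
POP_JUMP_IF_FALSE → pop True; no jump. Stack: []
LOAD_FAST_LOAD_FAST a,a → push -10,-10. Stack: [-10, -10]
BINARY_OP % → -10 % -10 = 0. Stack: [0]
LOAD_FAST a → push -10. Stack: [0, -10]
BINARY_OP + → 0 + -10 = -10. Stack: [-10]
STORE_FAST q → q=-10. Stack: []
LOAD_FAST_LOAD_FAST q,a → push -10,-10. Stack: [-10, -10]
BINARY_OP - → -10 - -10 = 0. Stack: [0]
LOAD_FAST_LOAD_FAST q,q → push -10,-10. Stack: [0, -10, -10]
BINARY_OP * → -10 * -10 = 100. Stack: [0, 100]
BINARY_OP + → 0 + 100 = 100. Stack: [100]
STORE_FAST q → q=100. Stack: []
LOAD_FAST q → push 100. Stack: [100]
RETURN_VALUE → return 100.

100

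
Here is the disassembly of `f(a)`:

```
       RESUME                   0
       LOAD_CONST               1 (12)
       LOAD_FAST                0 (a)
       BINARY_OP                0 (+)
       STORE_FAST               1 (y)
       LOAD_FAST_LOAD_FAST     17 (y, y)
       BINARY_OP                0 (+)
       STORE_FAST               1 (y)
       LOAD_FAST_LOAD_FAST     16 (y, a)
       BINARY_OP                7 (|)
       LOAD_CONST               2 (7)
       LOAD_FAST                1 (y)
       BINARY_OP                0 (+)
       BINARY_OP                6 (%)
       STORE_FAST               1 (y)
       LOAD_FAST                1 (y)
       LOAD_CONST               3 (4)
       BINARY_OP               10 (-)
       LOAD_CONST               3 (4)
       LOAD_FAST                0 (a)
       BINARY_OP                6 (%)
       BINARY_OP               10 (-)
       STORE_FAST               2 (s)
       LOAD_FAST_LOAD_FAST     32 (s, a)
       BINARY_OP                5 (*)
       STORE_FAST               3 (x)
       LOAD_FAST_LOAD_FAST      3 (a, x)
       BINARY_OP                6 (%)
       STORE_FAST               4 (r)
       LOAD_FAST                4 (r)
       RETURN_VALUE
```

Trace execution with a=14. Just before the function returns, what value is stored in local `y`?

3

LOAD_CONST → push 12. Stack: [12]
LOAD_FAST a → push 14. Stack: [12, 14]
BINARY_OP + → 12 + 14 = 26. Stack: [26]
STORE_FAST y → y=26. Stack: []
LOAD_FAST_LOAD_FAST y,y → push 26,26. Stack: [26, 26]
BINARY_OP + → 26 + 26 = 52. Stack: [52]
STORE_FAST y → y=52. Stack: []
LOAD_FAST_LOAD_FAST y,a → push 52,14. Stack: [52, 14]
BINARY_OP | → 52 | 14 = 62. Stack: [62]
LOAD_CONST → push 7. Stack: [62, 7]
LOAD_FAST y → push 52. Stack: [62, 7, 52]
BINARY_OP + → 7 + 52 = 59. Stack: [62, 59]
BINARY_OP % → 62 % 59 = 3. Stack: [3]
STORE_FAST y → y=3. Stack: []
LOAD_FAST y → push 3. Stack: [3]
LOAD_CONST → push 4. Stack: [3, 4]
BINARY_OP - → 3 - 4 = -1. Stack: [-1]
LOAD_CONST → push 4. Stack: [-1, 4]
LOAD_FAST a → push 14. Stack: [-1, 4, 14]
BINARY_OP % → 4 % 14 = 4. Stack: [-1, 4]
BINARY_OP - → -1 - 4 = -5. Stack: [-5]
STORE_FAST s → s=-5. Stack: []
LOAD_FAST_LOAD_FAST s,a → push -5,14. Stack: [-5, 14]
BINARY_OP * → -5 * 14 = -70. Stack: [-70]
STORE_FAST x → x=-70. Stack: []
LOAD_FAST_LOAD_FAST a,x → push 14,-70. Stack: [14, -70]
BINARY_OP % → 14 % -70 = -56. Stack: [-56]
STORE_FAST r → r=-56. Stack: []
LOAD_FAST r → push -56. Stack: [-56]
RETURN_VALUE → return -56.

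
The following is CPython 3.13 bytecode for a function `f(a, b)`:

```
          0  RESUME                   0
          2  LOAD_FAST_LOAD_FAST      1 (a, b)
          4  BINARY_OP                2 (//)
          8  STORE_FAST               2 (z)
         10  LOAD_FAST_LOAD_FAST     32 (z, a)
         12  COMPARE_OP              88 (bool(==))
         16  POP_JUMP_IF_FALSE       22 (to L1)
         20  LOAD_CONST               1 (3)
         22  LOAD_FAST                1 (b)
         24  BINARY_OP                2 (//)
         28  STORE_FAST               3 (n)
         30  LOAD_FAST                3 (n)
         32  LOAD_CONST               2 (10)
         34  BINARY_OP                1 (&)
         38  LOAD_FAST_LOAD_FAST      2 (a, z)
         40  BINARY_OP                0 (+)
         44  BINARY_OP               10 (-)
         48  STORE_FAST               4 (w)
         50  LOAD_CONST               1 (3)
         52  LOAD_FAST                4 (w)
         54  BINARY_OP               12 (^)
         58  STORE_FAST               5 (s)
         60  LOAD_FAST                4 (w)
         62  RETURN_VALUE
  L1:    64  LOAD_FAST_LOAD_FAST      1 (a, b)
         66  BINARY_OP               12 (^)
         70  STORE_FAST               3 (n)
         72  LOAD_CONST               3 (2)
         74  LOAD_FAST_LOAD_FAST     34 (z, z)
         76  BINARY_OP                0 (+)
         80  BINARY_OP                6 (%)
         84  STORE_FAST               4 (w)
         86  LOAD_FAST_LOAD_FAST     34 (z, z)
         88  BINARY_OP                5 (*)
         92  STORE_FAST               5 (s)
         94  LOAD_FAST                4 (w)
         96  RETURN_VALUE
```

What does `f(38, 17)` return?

LOAD_FAST_LOAD_FAST a,b → push 38,17. Stack: [38, 17]
BINARY_OP // → 38 // 17 = 2. Stack: [2]
STORE_FAST z → z=2. Stack: []
LOAD_FAST_LOAD_FAST z,a → push 2,38. Stack: [2, 38]
COMPARE_OP bool(==) → 2 vs 38 = False. Stack: [False]
POP_JUMP_IF_FALSE → pop False; jump. Stack: []
LOAD_FAST_LOAD_FAST a,b → push 38,17. Stack: [38, 17]
BINARY_OP ^ → 38 ^ 17 = 55. Stack: [55]
STORE_FAST n → n=55. Stack: []
LOAD_CONST → push 2. Stack: [2]
LOAD_FAST_LOAD_FAST z,z → push 2,2. Stack: [2, 2, 2]
BINARY_OP + → 2 + 2 = 4. Stack: [2, 4]
BINARY_OP % → 2 % 4 = 2. Stack: [2]
STORE_FAST w → w=2. Stack: []
LOAD_FAST_LOAD_FAST z,z → push 2,2. Stack: [2, 2]
BINARY_OP * → 2 * 2 = 4. Stack: [4]
STORE_FAST s → s=4. Stack: []
LOAD_FAST w → push 2. Stack: [2]
RETURN_VALUE → return 2.

2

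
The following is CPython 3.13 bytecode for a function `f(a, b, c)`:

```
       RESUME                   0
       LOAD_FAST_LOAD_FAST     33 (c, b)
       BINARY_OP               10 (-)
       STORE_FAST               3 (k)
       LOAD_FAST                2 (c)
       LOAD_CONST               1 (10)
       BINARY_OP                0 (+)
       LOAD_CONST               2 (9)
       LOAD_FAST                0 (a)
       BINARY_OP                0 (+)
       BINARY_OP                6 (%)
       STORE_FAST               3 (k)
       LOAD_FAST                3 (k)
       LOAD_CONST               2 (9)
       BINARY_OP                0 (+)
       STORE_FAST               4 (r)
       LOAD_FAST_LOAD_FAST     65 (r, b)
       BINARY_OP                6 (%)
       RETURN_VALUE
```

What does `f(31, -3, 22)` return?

LOAD_FAST_LOAD_FAST c,b → push 22,-3. Stack: [22, -3]
BINARY_OP - → 22 - -3 = 25. Stack: [25]
STORE_FAST k → k=25. Stack: []
LOAD_FAST c → push 22. Stack: [22]
LOAD_CONST → push 10. Stack: [22, 10]
BINARY_OP + → 22 + 10 = 32. Stack: [32]
LOAD_CONST → push 9. Stack: [32, 9]
LOAD_FAST a → push 31. Stack: [32, 9, 31]
BINARY_OP + → 9 + 31 = 40. Stack: [32, 40]
BINARY_OP % → 32 % 40 = 32. Stack: [32]
STORE_FAST k → k=32. Stack: []
LOAD_FAST k → push 32. Stack: [32]
LOAD_CONST → push 9. Stack: [32, 9]
BINARY_OP + → 32 + 9 = 41. Stack: [41]
STORE_FAST r → r=41. Stack: []
LOAD_FAST_LOAD_FAST r,b → push 41,-3. Stack: [41, -3]
BINARY_OP % → 41 % -3 = -1. Stack: [-1]
RETURN_VALUE → return -1.

-1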